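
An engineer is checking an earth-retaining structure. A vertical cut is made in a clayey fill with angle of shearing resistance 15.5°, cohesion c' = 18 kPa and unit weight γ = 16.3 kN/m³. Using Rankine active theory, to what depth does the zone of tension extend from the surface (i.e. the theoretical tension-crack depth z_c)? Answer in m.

2.90 m

K_a = tan²(45° − 15.5°/2) = 0.5782; √K_a = 0.7604.
The active pressure is zero where K_a γ z = 2c√K_a, so z_c = 2c/(γ√K_a) = 2×18/(16.3×0.7604) = 2.904 m.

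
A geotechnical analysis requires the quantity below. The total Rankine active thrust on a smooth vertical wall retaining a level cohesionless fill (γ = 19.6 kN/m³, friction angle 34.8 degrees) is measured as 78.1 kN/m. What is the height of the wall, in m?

5.40 m

K_a = 0.2733. P_a = ½ K_a γ H² ⇒ H = √(2P_a/(K_a γ)).
H = √(2×78.1/(0.2733×19.6)) = 5.400 m.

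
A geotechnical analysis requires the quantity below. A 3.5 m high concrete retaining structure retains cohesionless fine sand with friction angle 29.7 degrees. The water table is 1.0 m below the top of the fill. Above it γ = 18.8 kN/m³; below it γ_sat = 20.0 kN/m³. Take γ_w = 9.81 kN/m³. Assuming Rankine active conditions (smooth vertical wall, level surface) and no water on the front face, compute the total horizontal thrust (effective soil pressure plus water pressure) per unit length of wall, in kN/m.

60.4 kN/m

K_a = tan²(45° − φ/2) = 0.3374.
γ' = 20.0 − 9.81 = 10.19 kN/m³. Depth below WT = 2.5 m.
σ'_h at WT = K_a γ d_w = 6.343 kPa; at base = 6.343 + K_a γ' × 2.5 = 14.94 kPa.
P₁ (0–1.0 m) = ½×6.343×1.0 = 3.171. P₂ (1.0–3.5 m) = ½(6.343+14.94)×2.5 = 26.60.
P_w = ½ γ_w h₂² = 0.5×9.81×2.5² = 30.66. Total = 3.171+26.60+30.66 = 60.43 kN/m.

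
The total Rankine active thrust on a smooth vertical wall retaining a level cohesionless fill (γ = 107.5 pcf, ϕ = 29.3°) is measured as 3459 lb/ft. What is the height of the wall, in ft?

K_a = 0.3428. P_a = ½ K_a γ H² ⇒ H = √(2P_a/(K_a γ)).
H = √(2×3459/(0.3428×107.5)) = 13.70 ft.

13.7 ft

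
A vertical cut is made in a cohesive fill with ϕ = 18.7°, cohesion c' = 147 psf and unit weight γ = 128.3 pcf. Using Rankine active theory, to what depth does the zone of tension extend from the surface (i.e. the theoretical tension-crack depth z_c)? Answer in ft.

3.19 ft

K_a = tan²(45° − 18.7°/2) = 0.5144; √K_a = 0.7173.
The active pressure is zero where K_a γ z = 2c√K_a, so z_c = 2c/(γ√K_a) = 2×147/(128.3×0.7173) = 3.195 ft.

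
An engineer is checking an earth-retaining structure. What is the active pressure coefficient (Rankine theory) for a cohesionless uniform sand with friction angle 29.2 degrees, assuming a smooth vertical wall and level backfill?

0.344

K_a = tan²(45° − φ/2) = tan²(30.40°) = 0.3442.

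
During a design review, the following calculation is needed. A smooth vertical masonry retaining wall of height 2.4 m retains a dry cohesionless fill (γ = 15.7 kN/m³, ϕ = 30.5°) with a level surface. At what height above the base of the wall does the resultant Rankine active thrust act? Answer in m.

0.800 m

K_a = 0.3267.
The pressure distribution is triangular, so the resultant acts at H/3 above the base = 2.4/3 = 0.8000 m.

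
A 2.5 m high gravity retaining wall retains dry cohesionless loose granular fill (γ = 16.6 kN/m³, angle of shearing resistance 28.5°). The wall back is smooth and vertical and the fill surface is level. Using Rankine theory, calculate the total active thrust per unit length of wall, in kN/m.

18.4 kN/m

K_a = tan²(45° − φ/2) = 0.3540.
P_a = ½ K_a γ H² = 0.5 × 0.3540 × 16.6 × 2.5² = 18.36 kN/m.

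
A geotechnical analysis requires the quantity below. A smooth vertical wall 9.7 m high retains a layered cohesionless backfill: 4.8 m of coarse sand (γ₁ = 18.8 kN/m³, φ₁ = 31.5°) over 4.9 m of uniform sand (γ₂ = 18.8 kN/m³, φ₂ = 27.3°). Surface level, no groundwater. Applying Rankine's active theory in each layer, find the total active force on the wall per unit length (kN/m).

316 kN/m

K_a1 = tan²(45°−31.5°/2) = 0.3136; K_a2 = tan²(45°−27.3°/2) = 0.3711.
Layer 1: σ at base = K_a1 γ₁ h₁ = 28.30 kPa; P₁ = ½×28.30×4.8 = 67.92.
Layer 2: σ_v at top = γ₁h₁ = 90.24; σ_h top = K_a2×90.24 = 33.49; σ_h base = K_a2×(90.24+18.8×4.9) = 67.68.
P₂ = ½(33.49+67.68)×4.9 = 247.9. Total P_a = 67.92+247.9 = 315.8 kN/m.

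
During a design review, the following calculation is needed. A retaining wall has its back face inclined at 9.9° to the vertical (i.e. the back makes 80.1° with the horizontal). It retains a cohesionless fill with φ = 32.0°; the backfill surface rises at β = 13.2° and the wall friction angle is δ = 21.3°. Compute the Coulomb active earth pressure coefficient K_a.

0.430

K_a = sin²(α+φ) / [sin²α · sin(α−δ) · (1 + √{sin(φ+δ)sin(φ−β) / (sin(α−δ)sin(α+β))})²].
With α = 80.1°, φ = 32.0°, δ = 21.3°, β = 13.2°: K_a = 0.4304.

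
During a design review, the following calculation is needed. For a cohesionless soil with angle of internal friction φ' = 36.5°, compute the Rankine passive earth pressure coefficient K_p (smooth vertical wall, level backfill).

K_p = (1 + sin φ)/(1 − sin φ) = tan²(45° + 36.5°/2) = 3.936.

3.94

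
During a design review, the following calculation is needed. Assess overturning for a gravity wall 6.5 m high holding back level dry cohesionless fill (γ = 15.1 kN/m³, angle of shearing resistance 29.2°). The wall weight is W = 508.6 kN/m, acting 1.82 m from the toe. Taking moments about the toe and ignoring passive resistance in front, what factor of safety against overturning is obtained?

3.89

K_a = tan²(45° − 29.2°/2) = 0.3442.
P_a = ½K_aγH² = 0.5×0.3442×15.1×6.5² = 109.8 kN/m, acting at H/3 = 2.167 m above the base.
Overturning moment M_o = P_a × H/3 = 109.8 × 2.167 = 237.9.
Resisting moment M_r = W × 1.82 = 508.6 × 1.82 = 925.7.
FS_overturning = M_r/M_o = 925.7/237.9 = 3.891.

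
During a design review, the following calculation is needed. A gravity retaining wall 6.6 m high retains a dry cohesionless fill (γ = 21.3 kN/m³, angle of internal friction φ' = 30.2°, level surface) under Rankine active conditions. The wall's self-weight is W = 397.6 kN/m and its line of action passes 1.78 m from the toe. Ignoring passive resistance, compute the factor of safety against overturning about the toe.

K_a = tan²(45° − 30.2°/2) = 0.3307.
P_a = ½K_aγH² = 0.5×0.3307×21.3×6.6² = 153.4 kN/m, acting at H/3 = 2.200 m above the base.
Overturning moment M_o = P_a × H/3 = 153.4 × 2.200 = 337.5.
Resisting moment M_r = W × 1.78 = 397.6 × 1.78 = 707.7.
FS_overturning = M_r/M_o = 707.7/337.5 = 2.097.

2.10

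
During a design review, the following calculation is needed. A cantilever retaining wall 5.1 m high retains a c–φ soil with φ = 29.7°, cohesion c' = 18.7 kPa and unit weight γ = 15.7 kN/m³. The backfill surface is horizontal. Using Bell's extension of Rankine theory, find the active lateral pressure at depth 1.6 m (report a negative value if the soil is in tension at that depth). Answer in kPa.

-13.2 kPa

K_a = (1 − sin φ)/(1 + sin φ) = 0.3374.
σ_a = K_a γ z − 2c√K_a = 0.3374×15.7×1.6 − 2×18.7×0.5808 = -13.25 kPa.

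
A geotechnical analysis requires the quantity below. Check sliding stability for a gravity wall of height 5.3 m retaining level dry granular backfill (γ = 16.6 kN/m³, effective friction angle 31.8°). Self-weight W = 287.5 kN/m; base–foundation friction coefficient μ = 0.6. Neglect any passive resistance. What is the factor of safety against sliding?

K_a = tan²(45° − 31.8°/2) = 0.3098.
P_a = ½K_aγH² = 0.5×0.3098×16.6×5.3² = 72.23 kN/m, acting at H/3 = 1.767 m above the base.
FS_sliding = μW / P_a = 0.6×287.5 / 72.23 = 2.388.

2.39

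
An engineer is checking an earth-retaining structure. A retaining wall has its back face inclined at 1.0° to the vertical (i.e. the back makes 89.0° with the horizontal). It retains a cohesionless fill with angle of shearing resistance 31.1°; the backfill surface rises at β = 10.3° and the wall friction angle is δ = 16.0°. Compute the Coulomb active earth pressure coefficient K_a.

0.337

K_a = sin²(α+φ) / [sin²α · sin(α−δ) · (1 + √{sin(φ+δ)sin(φ−β) / (sin(α−δ)sin(α+β))})²].
With α = 89.0°, φ = 31.1°, δ = 16.0°, β = 10.3°: K_a = 0.3366.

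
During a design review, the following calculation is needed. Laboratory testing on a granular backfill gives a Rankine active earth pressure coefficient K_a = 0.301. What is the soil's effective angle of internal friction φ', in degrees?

32.5°

K_a = tan²(45° − φ/2) ⇒ 45° − φ/2 = arctan(√0.301) = 28.75°.
φ = 2(45° − 28.75°) = 32.50°.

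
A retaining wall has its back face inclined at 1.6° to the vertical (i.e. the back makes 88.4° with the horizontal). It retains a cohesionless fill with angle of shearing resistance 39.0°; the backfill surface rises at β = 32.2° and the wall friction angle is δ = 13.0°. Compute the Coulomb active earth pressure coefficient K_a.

K_a = sin²(α+φ) / [sin²α · sin(α−δ) · (1 + √{sin(φ+δ)sin(φ−β) / (sin(α−δ)sin(α+β))})²].
With α = 88.4°, φ = 39.0°, δ = 13.0°, β = 32.2°: K_a = 0.3664.

0.366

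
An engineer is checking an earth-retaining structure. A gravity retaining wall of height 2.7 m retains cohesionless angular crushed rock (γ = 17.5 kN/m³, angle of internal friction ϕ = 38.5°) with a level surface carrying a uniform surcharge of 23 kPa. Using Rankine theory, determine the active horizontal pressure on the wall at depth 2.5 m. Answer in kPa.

15.5 kPa

K_a = (1 − sin φ)/(1 + sin φ) = 0.2327.
σ_v = γz + q = 17.5 × 2.5 + 23 = 66.75 kPa.
σ_h = K_a σ_v = 0.2327 × 66.75 = 15.53 kPa.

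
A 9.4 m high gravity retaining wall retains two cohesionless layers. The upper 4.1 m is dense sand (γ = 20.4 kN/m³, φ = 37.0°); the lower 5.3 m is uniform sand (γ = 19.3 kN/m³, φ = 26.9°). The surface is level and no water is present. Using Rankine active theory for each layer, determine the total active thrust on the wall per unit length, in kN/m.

312 kN/m

K_a1 = tan²(45°−37.0°/2) = 0.2486; K_a2 = tan²(45°−26.9°/2) = 0.3770.
Layer 1: σ at base = K_a1 γ₁ h₁ = 20.79 kPa; P₁ = ½×20.79×4.1 = 42.62.
Layer 2: σ_v at top = γ₁h₁ = 83.64; σ_h top = K_a2×83.64 = 31.53; σ_h base = K_a2×(83.64+19.3×5.3) = 70.10.
P₂ = ½(31.53+70.10)×5.3 = 269.3. Total P_a = 42.62+269.3 = 311.9 kN/m.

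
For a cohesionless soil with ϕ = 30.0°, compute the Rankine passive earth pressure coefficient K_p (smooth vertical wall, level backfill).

K_p = (1 + sin φ)/(1 − sin φ) = tan²(45° + 30.0°/2) = 3.000.

3.00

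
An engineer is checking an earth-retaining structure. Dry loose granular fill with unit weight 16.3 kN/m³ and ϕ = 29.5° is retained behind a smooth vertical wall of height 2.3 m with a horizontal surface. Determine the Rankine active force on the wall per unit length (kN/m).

14.7 kN/m

K_a = tan²(45° − φ/2) = 0.3401.
P_a = ½ K_a γ H² = 0.5 × 0.3401 × 16.3 × 2.3² = 14.66 kN/m.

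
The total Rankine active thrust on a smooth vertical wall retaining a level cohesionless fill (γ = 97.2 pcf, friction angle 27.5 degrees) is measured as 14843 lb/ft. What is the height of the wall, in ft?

28.8 ft

K_a = 0.3682. P_a = ½ K_a γ H² ⇒ H = √(2P_a/(K_a γ)).
H = √(2×14843/(0.3682×97.2)) = 28.80 ft.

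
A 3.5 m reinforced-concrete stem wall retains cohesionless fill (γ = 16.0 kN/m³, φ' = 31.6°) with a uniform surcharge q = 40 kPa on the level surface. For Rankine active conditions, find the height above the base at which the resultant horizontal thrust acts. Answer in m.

K_a = 0.3123.
Triangular part P₁ = ½K_aγH² = 30.61 at H/3 = 1.167 m; rectangular part P₂ = K_a q H = 43.73 at H/2 = 1.750 m.
ȳ = (P₁·1.167 + P₂·1.750)/(P₁+P₂) = 1.510 m.

1.51 m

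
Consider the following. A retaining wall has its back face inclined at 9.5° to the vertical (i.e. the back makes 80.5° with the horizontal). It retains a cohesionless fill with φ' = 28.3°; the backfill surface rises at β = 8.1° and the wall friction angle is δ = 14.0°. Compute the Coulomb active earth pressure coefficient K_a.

K_a = sin²(α+φ) / [sin²α · sin(α−δ) · (1 + √{sin(φ+δ)sin(φ−β) / (sin(α−δ)sin(α+β))})²].
With α = 80.5°, φ = 28.3°, δ = 14.0°, β = 8.1°: K_a = 0.4444.

0.444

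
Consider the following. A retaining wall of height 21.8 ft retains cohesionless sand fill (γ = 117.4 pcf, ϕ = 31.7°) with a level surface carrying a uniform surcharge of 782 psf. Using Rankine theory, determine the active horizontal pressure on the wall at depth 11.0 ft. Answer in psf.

K_a = (1 − sin φ)/(1 + sin φ) = 0.3111.
σ_v = γz + q = 117.4 × 11.0 + 782 = 2073 psf.
σ_h = K_a σ_v = 0.3111 × 2073 = 645.0 psf.

645 psf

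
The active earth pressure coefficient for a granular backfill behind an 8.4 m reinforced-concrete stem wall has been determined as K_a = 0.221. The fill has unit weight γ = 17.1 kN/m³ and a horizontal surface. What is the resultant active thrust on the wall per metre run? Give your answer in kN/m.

P = ½ K_a γ H² = 0.5 × 0.221 × 17.1 × 8.4² = 133.3 kN/m.

133 kN/m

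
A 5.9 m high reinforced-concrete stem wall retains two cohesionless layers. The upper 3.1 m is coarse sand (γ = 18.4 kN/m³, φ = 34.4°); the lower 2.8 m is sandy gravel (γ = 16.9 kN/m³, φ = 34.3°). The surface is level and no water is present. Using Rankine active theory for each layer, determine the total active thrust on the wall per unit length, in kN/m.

K_a1 = tan²(45°−34.4°/2) = 0.2780; K_a2 = tan²(45°−34.3°/2) = 0.2792.
Layer 1: σ at base = K_a1 γ₁ h₁ = 15.86 kPa; P₁ = ½×15.86×3.1 = 24.58.
Layer 2: σ_v at top = γ₁h₁ = 57.04; σ_h top = K_a2×57.04 = 15.92; σ_h base = K_a2×(57.04+16.9×2.8) = 29.13.
P₂ = ½(15.92+29.13)×2.8 = 63.08. Total P_a = 24.58+63.08 = 87.66 kN/m.

87.7 kN/m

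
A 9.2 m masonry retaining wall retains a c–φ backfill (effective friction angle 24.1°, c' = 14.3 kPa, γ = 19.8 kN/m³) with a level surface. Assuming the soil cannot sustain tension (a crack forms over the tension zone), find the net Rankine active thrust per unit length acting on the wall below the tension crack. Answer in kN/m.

K_a = 0.4201; √K_a = 0.6482.
Tension-crack depth z_c = 2c/(γ√K_a) = 2×14.3/(19.8×0.6482) = 2.229 m.
σ_a at base = K_a γ H − 2c√K_a = 0.4201×19.8×9.2 − 2×14.3×0.6482 = 57.99 kPa.
P_a = ½ × 57.99 × (H − z_c) = 0.5×57.99×6.971 = 202.1 kN/m.

202 kN/m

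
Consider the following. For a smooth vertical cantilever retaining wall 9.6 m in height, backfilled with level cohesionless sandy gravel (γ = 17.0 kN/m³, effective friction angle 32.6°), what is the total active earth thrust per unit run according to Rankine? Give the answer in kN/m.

K_a = tan²(45° − φ/2) = 0.2997.
P_a = ½ K_a γ H² = 0.5 × 0.2997 × 17.0 × 9.6² = 234.8 kN/m.

235 kN/m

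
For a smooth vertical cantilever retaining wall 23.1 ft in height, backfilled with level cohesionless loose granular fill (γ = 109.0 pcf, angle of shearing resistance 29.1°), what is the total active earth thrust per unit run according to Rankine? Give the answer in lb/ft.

K_a = tan²(45° − φ/2) = 0.3456.
P_a = ½ K_a γ H² = 0.5 × 0.3456 × 109.0 × 23.1² = 10050 lb/ft.

10100 lb/ft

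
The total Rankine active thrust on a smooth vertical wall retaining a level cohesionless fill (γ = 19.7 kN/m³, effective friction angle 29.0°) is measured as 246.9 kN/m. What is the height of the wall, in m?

8.50 m

K_a = 0.3470. P_a = ½ K_a γ H² ⇒ H = √(2P_a/(K_a γ)).
H = √(2×246.9/(0.3470×19.7)) = 8.500 m.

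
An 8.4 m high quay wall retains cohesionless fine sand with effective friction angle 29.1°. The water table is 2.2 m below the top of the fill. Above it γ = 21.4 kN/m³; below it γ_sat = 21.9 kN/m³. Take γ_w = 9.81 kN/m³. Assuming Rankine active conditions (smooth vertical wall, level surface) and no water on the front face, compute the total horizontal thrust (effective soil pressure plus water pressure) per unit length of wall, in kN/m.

388 kN/m

K_a = tan²(45° − φ/2) = 0.3456.
γ' = 21.9 − 9.81 = 12.09 kN/m³. Depth below WT = 6.2 m.
σ'_h at WT = K_a γ d_w = 16.27 kPa; at base = 16.27 + K_a γ' × 6.2 = 42.18 kPa.
P₁ (0–2.2 m) = ½×16.27×2.2 = 17.90. P₂ (2.2–8.4 m) = ½(16.27+42.18)×6.2 = 181.2.
P_w = ½ γ_w h₂² = 0.5×9.81×6.2² = 188.5. Total = 17.90+181.2+188.5 = 387.6 kN/m.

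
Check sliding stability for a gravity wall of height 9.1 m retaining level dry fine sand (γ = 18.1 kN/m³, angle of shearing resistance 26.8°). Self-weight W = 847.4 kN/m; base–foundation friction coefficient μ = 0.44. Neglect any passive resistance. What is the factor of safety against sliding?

K_a = tan²(45° − 26.8°/2) = 0.3785.
P_a = ½K_aγH² = 0.5×0.3785×18.1×9.1² = 283.6 kN/m, acting at H/3 = 3.033 m above the base.
FS_sliding = μW / P_a = 0.44×847.4 / 283.6 = 1.315.

1.31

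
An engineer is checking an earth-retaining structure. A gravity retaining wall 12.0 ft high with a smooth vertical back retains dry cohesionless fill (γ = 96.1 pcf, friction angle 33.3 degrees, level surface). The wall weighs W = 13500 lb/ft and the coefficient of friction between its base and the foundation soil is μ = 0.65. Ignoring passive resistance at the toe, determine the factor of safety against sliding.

K_a = tan²(45° − 33.3°/2) = 0.2911.
P_a = ½K_aγH² = 0.5×0.2911×96.1×12.0² = 2014 lb/ft, acting at H/3 = 4.000 ft above the base.
FS_sliding = μW / P_a = 0.65×13500 / 2014 = 4.356.

4.36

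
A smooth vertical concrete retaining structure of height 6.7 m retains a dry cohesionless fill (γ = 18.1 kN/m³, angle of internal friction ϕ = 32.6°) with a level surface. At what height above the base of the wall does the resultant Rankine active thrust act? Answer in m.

2.23 m

K_a = 0.2997.
The pressure distribution is triangular, so the resultant acts at H/3 above the base = 6.7/3 = 2.233 m.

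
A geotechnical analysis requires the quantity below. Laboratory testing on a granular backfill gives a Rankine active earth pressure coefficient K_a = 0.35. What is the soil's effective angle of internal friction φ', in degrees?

K_a = tan²(45° − φ/2) ⇒ 45° − φ/2 = arctan(√0.35) = 30.61°.
φ = 2(45° − 30.61°) = 28.78°.

28.8°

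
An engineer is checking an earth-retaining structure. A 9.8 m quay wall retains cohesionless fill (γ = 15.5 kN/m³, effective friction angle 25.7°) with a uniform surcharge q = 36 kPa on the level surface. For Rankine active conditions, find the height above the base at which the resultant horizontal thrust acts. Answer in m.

K_a = 0.3950.
Triangular part P₁ = ½K_aγH² = 294.0 at H/3 = 3.267 m; rectangular part P₂ = K_a q H = 139.4 at H/2 = 4.900 m.
ȳ = (P₁·3.267 + P₂·4.900)/(P₁+P₂) = 3.792 m.

3.79 m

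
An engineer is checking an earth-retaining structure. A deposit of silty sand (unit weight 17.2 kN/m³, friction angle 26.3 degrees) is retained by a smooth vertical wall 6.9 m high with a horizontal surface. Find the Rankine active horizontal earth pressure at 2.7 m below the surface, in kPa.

17.9 kPa

K_a = (1 − sin φ)/(1 + sin φ) = 0.3859.
σ_h = K_a γ z = 0.3859 × 17.2 × 2.7 = 17.92 kPa.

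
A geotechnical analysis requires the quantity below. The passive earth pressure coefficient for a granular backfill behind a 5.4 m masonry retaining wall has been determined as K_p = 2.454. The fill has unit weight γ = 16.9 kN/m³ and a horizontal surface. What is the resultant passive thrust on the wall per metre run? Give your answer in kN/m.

605 kN/m

P = ½ K_p γ H² = 0.5 × 2.454 × 16.9 × 5.4² = 604.7 kN/m.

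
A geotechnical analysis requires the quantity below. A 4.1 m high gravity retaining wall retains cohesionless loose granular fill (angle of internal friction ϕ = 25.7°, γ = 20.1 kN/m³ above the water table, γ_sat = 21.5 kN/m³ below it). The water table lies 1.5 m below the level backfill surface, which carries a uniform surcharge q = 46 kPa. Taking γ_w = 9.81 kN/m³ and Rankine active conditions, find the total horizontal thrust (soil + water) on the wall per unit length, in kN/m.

K_a = tan²(45° − φ/2) = 0.3950.
γ' = 21.5 − 9.81 = 11.69 kN/m³. h₂ = H − d_w = 2.6 m.
σ'_h: at surface K_a·q = 18.17; at WT K_a(q+γd_w) = 30.08; at base K_a(q+γd_w+γ'h₂) = 42.09 kPa.
P₁ = ½(18.17+30.08)×1.5 = 36.19; P₂ = ½(30.08+42.09)×2.6 = 93.82; P_w = ½γ_w h₂² = 33.16.
Total = 36.19+93.82+33.16 = 163.2 kN/m.

163 kN/m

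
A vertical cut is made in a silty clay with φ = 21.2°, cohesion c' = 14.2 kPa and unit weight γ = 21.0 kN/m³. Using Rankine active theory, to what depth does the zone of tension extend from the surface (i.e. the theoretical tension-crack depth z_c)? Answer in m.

K_a = tan²(45° − 21.2°/2) = 0.4688; √K_a = 0.6847.
The active pressure is zero where K_a γ z = 2c√K_a, so z_c = 2c/(γ√K_a) = 2×14.2/(21.0×0.6847) = 1.975 m.

1.98 m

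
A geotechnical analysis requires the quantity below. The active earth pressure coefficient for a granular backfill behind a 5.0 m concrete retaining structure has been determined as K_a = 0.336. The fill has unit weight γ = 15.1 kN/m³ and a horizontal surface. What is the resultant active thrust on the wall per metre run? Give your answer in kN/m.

P = ½ K_a γ H² = 0.5 × 0.336 × 15.1 × 5.0² = 63.42 kN/m.

63.4 kN/m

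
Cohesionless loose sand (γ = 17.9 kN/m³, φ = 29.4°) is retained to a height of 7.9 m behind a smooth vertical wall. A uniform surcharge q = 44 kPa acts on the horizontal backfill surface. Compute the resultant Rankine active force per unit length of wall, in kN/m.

309 kN/m

K_a = tan²(45° − φ/2) = 0.3415.
Soil triangle: ½ K_a γ H² = 0.5×0.3415×17.9×7.9² = 190.7 kN/m.
Surcharge rectangle: K_a q H = 0.3415×44×7.9 = 118.7 kN/m.
Total = 190.7 + 118.7 = 309.4 kN/m.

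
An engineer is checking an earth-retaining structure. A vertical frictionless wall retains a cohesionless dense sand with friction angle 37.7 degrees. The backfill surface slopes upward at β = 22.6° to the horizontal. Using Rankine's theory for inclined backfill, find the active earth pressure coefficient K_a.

0.295

K_a = cos β · (cos β − √(cos²β − cos²φ)) / (cos β + √(cos²β − cos²φ)).
cos β = 0.9232, cos φ = 0.7912, √(cos²β − cos²φ) = 0.4757.
K_a = 0.9232 × (0.9232 − 0.4757)/(0.9232 + 0.4757) = 0.2953.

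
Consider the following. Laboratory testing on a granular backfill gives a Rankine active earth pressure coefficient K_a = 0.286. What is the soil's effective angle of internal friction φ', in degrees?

K_a = tan²(45° − φ/2) ⇒ 45° − φ/2 = arctan(√0.286) = 28.14°.
φ = 2(45° − 28.14°) = 33.73°.

33.7°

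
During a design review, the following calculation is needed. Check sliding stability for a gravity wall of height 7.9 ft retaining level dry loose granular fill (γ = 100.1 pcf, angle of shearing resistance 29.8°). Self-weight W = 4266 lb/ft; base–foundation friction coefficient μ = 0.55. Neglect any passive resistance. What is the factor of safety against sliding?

K_a = tan²(45° − 29.8°/2) = 0.3360.
P_a = ½K_aγH² = 0.5×0.3360×100.1×7.9² = 1050 lb/ft, acting at H/3 = 2.633 ft above the base.
FS_sliding = μW / P_a = 0.55×4266 / 1050 = 2.235.

2.24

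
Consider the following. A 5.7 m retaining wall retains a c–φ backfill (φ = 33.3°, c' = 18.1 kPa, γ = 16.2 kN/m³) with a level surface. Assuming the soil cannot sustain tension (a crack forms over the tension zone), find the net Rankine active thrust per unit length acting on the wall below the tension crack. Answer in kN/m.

5.73 kN/m

K_a = 0.2911; √K_a = 0.5396.
Tension-crack depth z_c = 2c/(γ√K_a) = 2×18.1/(16.2×0.5396) = 4.141 m.
σ_a at base = K_a γ H − 2c√K_a = 0.2911×16.2×5.7 − 2×18.1×0.5396 = 7.351 kPa.
P_a = ½ × 7.351 × (H − z_c) = 0.5×7.351×1.559 = 5.729 kN/m.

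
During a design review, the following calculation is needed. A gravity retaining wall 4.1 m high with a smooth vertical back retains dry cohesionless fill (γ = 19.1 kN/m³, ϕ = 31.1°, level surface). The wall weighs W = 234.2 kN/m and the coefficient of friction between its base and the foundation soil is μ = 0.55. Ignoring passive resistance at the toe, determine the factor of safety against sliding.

2.52

K_a = tan²(45° − 31.1°/2) = 0.3188.
P_a = ½K_aγH² = 0.5×0.3188×19.1×4.1² = 51.18 kN/m, acting at H/3 = 1.367 m above the base.
FS_sliding = μW / P_a = 0.55×234.2 / 51.18 = 2.517.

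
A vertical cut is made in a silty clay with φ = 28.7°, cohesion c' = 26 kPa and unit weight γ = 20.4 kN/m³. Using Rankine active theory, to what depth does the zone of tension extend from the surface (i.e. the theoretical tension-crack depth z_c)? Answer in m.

4.30 m

K_a = tan²(45° − 28.7°/2) = 0.3511; √K_a = 0.5926.
The active pressure is zero where K_a γ z = 2c√K_a, so z_c = 2c/(γ√K_a) = 2×26/(20.4×0.5926) = 4.302 m.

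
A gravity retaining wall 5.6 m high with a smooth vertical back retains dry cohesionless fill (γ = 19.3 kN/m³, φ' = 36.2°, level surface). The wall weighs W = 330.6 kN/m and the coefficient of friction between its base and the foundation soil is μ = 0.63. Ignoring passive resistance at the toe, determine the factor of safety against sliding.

K_a = tan²(45° − 36.2°/2) = 0.2574.
P_a = ½K_aγH² = 0.5×0.2574×19.3×5.6² = 77.89 kN/m, acting at H/3 = 1.867 m above the base.
FS_sliding = μW / P_a = 0.63×330.6 / 77.89 = 2.674.

2.67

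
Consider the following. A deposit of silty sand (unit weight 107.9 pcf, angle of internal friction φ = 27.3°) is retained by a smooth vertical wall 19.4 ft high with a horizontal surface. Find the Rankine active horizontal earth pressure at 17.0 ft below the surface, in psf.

681 psf

K_a = (1 − sin φ)/(1 + sin φ) = 0.3711.
σ_h = K_a γ z = 0.3711 × 107.9 × 17.0 = 680.8 psf.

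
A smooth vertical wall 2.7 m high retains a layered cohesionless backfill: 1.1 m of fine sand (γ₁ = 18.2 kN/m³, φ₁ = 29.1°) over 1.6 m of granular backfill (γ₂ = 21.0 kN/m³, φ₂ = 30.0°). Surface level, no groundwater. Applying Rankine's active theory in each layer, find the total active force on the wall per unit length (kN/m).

23.4 kN/m

K_a1 = tan²(45°−29.1°/2) = 0.3456; K_a2 = tan²(45°−30.0°/2) = 0.3333.
Layer 1: σ at base = K_a1 γ₁ h₁ = 6.919 kPa; P₁ = ½×6.919×1.1 = 3.805.
Layer 2: σ_v at top = γ₁h₁ = 20.02; σ_h top = K_a2×20.02 = 6.673; σ_h base = K_a2×(20.02+21.0×1.6) = 17.87.
P₂ = ½(6.673+17.87)×1.6 = 19.64. Total P_a = 3.805+19.64 = 23.44 kN/m.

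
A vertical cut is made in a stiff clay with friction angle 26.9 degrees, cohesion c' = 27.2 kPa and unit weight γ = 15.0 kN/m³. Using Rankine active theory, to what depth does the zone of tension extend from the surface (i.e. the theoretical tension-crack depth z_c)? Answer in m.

K_a = tan²(45° − 26.9°/2) = 0.3770; √K_a = 0.6140.
The active pressure is zero where K_a γ z = 2c√K_a, so z_c = 2c/(γ√K_a) = 2×27.2/(15.0×0.6140) = 5.907 m.

5.91 m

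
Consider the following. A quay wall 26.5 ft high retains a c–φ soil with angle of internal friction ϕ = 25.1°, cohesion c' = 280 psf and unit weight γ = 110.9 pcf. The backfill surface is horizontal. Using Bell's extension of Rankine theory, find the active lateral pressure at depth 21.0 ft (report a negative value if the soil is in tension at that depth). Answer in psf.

585 psf

K_a = (1 − sin φ)/(1 + sin φ) = 0.4043.
σ_a = K_a γ z − 2c√K_a = 0.4043×110.9×21.0 − 2×280×0.6358 = 585.5 psf.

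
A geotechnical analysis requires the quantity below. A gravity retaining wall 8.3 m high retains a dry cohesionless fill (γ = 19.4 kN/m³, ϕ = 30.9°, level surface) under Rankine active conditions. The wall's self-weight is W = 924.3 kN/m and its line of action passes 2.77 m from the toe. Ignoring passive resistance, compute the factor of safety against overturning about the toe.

4.31

K_a = tan²(45° − 30.9°/2) = 0.3214.
P_a = ½K_aγH² = 0.5×0.3214×19.4×8.3² = 214.8 kN/m, acting at H/3 = 2.767 m above the base.
Overturning moment M_o = P_a × H/3 = 214.8 × 2.767 = 594.2.
Resisting moment M_r = W × 2.77 = 924.3 × 2.77 = 2560.
FS_overturning = M_r/M_o = 2560/594.2 = 4.309.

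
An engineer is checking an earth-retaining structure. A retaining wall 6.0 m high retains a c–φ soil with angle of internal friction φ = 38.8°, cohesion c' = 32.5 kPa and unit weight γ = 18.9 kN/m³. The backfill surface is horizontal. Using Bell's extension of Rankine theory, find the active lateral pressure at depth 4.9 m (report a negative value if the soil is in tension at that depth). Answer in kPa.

K_a = (1 − sin φ)/(1 + sin φ) = 0.2296.
σ_a = K_a γ z − 2c√K_a = 0.2296×18.9×4.9 − 2×32.5×0.4791 = -9.884 kPa.

-9.88 kPa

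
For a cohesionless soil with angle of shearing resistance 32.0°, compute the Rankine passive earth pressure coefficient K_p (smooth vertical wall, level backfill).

K_p = (1 + sin φ)/(1 − sin φ) = tan²(45° + 32.0°/2) = 3.255.

3.25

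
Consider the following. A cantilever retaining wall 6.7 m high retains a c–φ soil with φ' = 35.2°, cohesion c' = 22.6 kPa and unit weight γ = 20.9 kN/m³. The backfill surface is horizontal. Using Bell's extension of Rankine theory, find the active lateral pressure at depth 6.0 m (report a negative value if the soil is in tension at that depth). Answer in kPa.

K_a = (1 − sin φ)/(1 + sin φ) = 0.2687.
σ_a = K_a γ z − 2c√K_a = 0.2687×20.9×6.0 − 2×22.6×0.5184 = 10.26 kPa.

10.3 kPa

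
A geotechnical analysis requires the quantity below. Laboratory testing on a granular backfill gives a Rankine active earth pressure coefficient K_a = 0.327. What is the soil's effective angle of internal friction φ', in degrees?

30.5°

K_a = tan²(45° − φ/2) ⇒ 45° − φ/2 = arctan(√0.327) = 29.76°.
φ = 2(45° − 29.76°) = 30.47°.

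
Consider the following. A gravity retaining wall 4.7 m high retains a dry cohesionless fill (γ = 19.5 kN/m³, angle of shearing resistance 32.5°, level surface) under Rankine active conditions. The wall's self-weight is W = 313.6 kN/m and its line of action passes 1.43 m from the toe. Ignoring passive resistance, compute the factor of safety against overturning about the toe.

4.42

K_a = tan²(45° − 32.5°/2) = 0.3010.
P_a = ½K_aγH² = 0.5×0.3010×19.5×4.7² = 64.82 kN/m, acting at H/3 = 1.567 m above the base.
Overturning moment M_o = P_a × H/3 = 64.82 × 1.567 = 101.6.
Resisting moment M_r = W × 1.43 = 313.6 × 1.43 = 448.4.
FS_overturning = M_r/M_o = 448.4/101.6 = 4.416.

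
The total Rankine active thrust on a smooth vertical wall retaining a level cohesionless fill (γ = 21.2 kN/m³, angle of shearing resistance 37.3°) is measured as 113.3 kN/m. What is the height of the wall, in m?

K_a = 0.2453. P_a = ½ K_a γ H² ⇒ H = √(2P_a/(K_a γ)).
H = √(2×113.3/(0.2453×21.2)) = 6.601 m.

6.60 m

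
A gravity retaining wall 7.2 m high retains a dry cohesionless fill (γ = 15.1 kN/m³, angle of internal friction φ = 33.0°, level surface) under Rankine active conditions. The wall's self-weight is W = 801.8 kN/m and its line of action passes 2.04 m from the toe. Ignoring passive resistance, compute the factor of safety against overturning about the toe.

K_a = tan²(45° − 33.0°/2) = 0.2948.
P_a = ½K_aγH² = 0.5×0.2948×15.1×7.2² = 115.4 kN/m, acting at H/3 = 2.400 m above the base.
Overturning moment M_o = P_a × H/3 = 115.4 × 2.400 = 276.9.
Resisting moment M_r = W × 2.04 = 801.8 × 2.04 = 1636.
FS_overturning = M_r/M_o = 1636/276.9 = 5.907.

5.91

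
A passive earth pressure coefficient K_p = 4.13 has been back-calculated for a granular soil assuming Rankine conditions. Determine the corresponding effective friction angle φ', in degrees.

K_p = (1+sin φ)/(1−sin φ) ⇒ sin φ = (K_p − 1)/(K_p + 1) = 0.6101.
φ = arcsin(0.6101) = 37.60°.

37.6°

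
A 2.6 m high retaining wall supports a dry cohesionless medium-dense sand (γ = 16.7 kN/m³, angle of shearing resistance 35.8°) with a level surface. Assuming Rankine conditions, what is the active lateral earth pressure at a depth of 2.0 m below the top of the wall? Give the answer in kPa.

8.75 kPa

K_a = (1 − sin φ)/(1 + sin φ) = 0.2619.
σ_h = K_a γ z = 0.2619 × 16.7 × 2.0 = 8.746 kPa.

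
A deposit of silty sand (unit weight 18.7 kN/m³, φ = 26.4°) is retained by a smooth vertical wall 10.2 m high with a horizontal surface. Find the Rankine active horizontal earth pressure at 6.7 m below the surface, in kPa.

48.2 kPa

K_a = (1 − sin φ)/(1 + sin φ) = 0.3844.
σ_h = K_a γ z = 0.3844 × 18.7 × 6.7 = 48.17 kPa.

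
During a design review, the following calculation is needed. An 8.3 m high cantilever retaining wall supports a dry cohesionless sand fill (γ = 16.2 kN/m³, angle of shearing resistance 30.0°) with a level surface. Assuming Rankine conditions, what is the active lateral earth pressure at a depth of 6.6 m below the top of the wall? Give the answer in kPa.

K_a = (1 − sin φ)/(1 + sin φ) = 0.3333.
σ_h = K_a γ z = 0.3333 × 16.2 × 6.6 = 35.64 kPa.

35.6 kPa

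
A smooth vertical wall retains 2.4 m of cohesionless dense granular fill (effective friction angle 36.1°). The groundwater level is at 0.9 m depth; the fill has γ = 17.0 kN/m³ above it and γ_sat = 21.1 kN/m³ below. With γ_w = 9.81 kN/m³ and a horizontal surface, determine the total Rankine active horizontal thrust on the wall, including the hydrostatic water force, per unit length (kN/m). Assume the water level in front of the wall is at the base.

K_a = tan²(45° − φ/2) = 0.2585.
γ' = 21.1 − 9.81 = 11.29 kN/m³. Depth below WT = 1.5 m.
σ'_h at WT = K_a γ d_w = 3.955 kPa; at base = 3.955 + K_a γ' × 1.5 = 8.333 kPa.
P₁ (0–0.9 m) = ½×3.955×0.9 = 1.780. P₂ (0.9–2.4 m) = ½(3.955+8.333)×1.5 = 9.216.
P_w = ½ γ_w h₂² = 0.5×9.81×1.5² = 11.04. Total = 1.780+9.216+11.04 = 22.03 kN/m.

22.0 kN/m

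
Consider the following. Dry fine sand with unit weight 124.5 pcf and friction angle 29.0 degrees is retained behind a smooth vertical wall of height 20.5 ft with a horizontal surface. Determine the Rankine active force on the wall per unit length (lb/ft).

9080 lb/ft

K_a = tan²(45° − φ/2) = 0.3470.
P_a = ½ K_a γ H² = 0.5 × 0.3470 × 124.5 × 20.5² = 9077 lb/ft.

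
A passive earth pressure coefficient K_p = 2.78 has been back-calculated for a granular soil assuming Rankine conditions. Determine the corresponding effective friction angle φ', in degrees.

K_p = (1+sin φ)/(1−sin φ) ⇒ sin φ = (K_p − 1)/(K_p + 1) = 0.4709.
φ = arcsin(0.4709) = 28.09°.

28.1°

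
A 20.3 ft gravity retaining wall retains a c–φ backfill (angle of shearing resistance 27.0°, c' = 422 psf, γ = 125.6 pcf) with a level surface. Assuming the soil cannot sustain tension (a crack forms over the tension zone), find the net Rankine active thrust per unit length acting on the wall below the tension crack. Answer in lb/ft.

2050 lb/ft

K_a = 0.3755; √K_a = 0.6128.
Tension-crack depth z_c = 2c/(γ√K_a) = 2×422/(125.6×0.6128) = 10.97 ft.
σ_a at base = K_a γ H − 2c√K_a = 0.3755×125.6×20.3 − 2×422×0.6128 = 440.3 psf.
P_a = ½ × 440.3 × (H − z_c) = 0.5×440.3×9.334 = 2055 lb/ft.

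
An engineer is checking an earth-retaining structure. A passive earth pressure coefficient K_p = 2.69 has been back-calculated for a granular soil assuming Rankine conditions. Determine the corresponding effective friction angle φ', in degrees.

27.3°

K_p = (1+sin φ)/(1−sin φ) ⇒ sin φ = (K_p − 1)/(K_p + 1) = 0.4580.
φ = arcsin(0.4580) = 27.26°.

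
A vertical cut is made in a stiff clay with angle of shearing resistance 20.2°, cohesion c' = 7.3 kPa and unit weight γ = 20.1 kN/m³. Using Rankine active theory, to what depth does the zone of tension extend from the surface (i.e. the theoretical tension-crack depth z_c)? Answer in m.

1.04 m

K_a = tan²(45° − 20.2°/2) = 0.4867; √K_a = 0.6976.
The active pressure is zero where K_a γ z = 2c√K_a, so z_c = 2c/(γ√K_a) = 2×7.3/(20.1×0.6976) = 1.041 m.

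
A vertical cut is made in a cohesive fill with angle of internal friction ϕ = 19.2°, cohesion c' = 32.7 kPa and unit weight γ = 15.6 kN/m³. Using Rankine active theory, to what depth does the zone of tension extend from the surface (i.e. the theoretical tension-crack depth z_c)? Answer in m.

K_a = tan²(45° − 19.2°/2) = 0.5050; √K_a = 0.7107.
The active pressure is zero where K_a γ z = 2c√K_a, so z_c = 2c/(γ√K_a) = 2×32.7/(15.6×0.7107) = 5.899 m.

5.90 m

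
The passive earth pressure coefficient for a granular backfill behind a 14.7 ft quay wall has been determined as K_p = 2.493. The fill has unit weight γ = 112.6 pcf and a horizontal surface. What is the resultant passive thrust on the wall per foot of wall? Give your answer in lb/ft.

P = ½ K_p γ H² = 0.5 × 2.493 × 112.6 × 14.7² = 30330 lb/ft.

30300 lb/ft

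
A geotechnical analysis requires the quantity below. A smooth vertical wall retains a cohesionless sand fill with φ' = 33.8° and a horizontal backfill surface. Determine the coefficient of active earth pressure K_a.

K_a = tan²(45° − φ/2) = tan²(28.10°) = 0.2851.

0.285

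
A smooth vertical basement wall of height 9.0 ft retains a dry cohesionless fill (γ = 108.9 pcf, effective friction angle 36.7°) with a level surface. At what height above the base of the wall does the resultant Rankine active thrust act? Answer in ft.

3.00 ft

K_a = 0.2519.
The pressure distribution is triangular, so the resultant acts at H/3 above the base = 9.0/3 = 3.000 ft.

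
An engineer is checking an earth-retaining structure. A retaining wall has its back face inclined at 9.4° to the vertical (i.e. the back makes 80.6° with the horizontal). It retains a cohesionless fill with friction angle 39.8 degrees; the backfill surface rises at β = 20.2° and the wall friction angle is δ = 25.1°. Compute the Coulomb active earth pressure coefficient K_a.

0.357

K_a = sin²(α+φ) / [sin²α · sin(α−δ) · (1 + √{sin(φ+δ)sin(φ−β) / (sin(α−δ)sin(α+β))})²].
With α = 80.6°, φ = 39.8°, δ = 25.1°, β = 20.2°: K_a = 0.3566.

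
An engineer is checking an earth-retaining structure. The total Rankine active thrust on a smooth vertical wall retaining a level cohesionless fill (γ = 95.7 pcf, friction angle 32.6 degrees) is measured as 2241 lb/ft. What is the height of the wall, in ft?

12.5 ft

K_a = 0.2997. P_a = ½ K_a γ H² ⇒ H = √(2P_a/(K_a γ)).
H = √(2×2241/(0.2997×95.7)) = 12.50 ft.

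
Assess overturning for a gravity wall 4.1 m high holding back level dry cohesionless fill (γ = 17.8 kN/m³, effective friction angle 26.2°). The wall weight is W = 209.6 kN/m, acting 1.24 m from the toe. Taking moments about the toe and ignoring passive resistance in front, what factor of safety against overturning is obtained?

K_a = tan²(45° − 26.2°/2) = 0.3874.
P_a = ½K_aγH² = 0.5×0.3874×17.8×4.1² = 57.96 kN/m, acting at H/3 = 1.367 m above the base.
Overturning moment M_o = P_a × H/3 = 57.96 × 1.367 = 79.22.
Resisting moment M_r = W × 1.24 = 209.6 × 1.24 = 259.9.
FS_overturning = M_r/M_o = 259.9/79.22 = 3.281.

3.28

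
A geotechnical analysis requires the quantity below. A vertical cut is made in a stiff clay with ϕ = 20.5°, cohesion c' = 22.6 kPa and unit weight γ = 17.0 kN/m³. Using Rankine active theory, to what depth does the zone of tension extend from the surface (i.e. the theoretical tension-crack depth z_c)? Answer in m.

K_a = tan²(45° − 20.5°/2) = 0.4813; √K_a = 0.6937.
The active pressure is zero where K_a γ z = 2c√K_a, so z_c = 2c/(γ√K_a) = 2×22.6/(17.0×0.6937) = 3.833 m.

3.83 m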